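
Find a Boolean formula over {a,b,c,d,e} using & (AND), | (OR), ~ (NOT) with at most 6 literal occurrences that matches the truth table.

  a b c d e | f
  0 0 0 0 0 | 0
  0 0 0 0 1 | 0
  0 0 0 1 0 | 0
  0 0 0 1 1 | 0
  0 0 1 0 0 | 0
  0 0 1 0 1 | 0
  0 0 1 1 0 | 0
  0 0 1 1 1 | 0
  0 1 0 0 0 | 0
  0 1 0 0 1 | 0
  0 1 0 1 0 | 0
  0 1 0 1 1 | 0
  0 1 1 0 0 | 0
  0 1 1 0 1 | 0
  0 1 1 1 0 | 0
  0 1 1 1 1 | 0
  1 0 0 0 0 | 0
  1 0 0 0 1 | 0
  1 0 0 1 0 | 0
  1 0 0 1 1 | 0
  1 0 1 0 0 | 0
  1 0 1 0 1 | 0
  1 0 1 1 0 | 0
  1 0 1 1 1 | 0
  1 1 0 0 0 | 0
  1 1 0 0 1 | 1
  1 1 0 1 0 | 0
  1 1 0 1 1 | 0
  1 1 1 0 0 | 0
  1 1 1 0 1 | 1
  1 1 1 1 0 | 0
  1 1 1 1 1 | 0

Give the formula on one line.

(e & (a & (~d & b)))

  ~d = 11001100110011001100110011001100
  (~d & b) = 00000000110011000000000011001100
  (a & (~d & b)) = 00000000000000000000000011001100
  (e & (a & (~d & b))) = 00000000000000000000000001000100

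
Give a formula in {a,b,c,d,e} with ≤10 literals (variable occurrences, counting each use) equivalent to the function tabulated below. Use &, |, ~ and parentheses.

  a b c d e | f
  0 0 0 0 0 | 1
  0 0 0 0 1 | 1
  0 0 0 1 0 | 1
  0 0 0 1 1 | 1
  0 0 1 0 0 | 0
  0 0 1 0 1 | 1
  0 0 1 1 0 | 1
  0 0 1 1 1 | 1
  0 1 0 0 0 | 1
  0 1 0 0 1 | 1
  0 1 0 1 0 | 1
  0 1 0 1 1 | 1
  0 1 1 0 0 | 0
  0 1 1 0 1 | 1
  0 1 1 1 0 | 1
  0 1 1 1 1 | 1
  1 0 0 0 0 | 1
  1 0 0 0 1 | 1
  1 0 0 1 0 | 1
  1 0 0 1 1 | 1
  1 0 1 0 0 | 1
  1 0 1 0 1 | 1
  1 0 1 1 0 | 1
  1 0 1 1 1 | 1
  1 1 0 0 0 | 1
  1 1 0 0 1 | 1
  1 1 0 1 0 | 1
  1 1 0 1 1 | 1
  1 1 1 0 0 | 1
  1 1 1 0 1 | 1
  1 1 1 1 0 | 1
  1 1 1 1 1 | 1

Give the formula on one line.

(((~c | (c & d)) & (~e | d)) | ((c | ~d) & (e | a)))

  ~c = 11110000111100001111000011110000
  (c & d) = 00000011000000110000001100000011
  (~c | (c & d)) = 11110011111100111111001111110011
  ~e = 10101010101010101010101010101010
  (~e | d) = 10111011101110111011101110111011
  ((~c | (c & d)) & (~e | d)) = 10110011101100111011001110110011
  ~d = 11001100110011001100110011001100
  (c | ~d) = 11001111110011111100111111001111
  (e | a) = 01010101010101011111111111111111
  ((c | ~d) & (e | a)) = 01000101010001011100111111001111
  (((~c | (c & d)) & (~e | d)) | ((c | ~d) & (e | a))) = 11110111111101111111111111111111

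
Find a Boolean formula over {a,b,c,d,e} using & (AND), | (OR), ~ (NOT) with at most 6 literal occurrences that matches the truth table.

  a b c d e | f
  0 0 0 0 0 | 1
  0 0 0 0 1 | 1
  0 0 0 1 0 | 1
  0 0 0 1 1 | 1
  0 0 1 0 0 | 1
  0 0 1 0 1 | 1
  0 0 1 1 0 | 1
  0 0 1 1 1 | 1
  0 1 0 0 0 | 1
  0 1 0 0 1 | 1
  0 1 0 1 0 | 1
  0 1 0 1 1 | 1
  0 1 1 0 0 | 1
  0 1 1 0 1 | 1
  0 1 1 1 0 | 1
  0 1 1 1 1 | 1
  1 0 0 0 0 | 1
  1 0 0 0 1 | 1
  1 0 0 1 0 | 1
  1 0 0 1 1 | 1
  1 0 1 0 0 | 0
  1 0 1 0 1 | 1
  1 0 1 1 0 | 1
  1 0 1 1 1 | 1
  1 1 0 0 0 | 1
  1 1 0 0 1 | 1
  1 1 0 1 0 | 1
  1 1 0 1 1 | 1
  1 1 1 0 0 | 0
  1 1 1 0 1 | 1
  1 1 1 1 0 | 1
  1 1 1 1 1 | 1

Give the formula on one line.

  ~c = 11110000111100001111000011110000
  ~a = 11111111111111110000000000000000
  (e | d) = 01110111011101110111011101110111
  (~a | (e | d)) = 11111111111111110111011101110111
  (~c | (~a | (e | d))) = 11111111111111111111011111110111

(~c | (~a | (e | d)))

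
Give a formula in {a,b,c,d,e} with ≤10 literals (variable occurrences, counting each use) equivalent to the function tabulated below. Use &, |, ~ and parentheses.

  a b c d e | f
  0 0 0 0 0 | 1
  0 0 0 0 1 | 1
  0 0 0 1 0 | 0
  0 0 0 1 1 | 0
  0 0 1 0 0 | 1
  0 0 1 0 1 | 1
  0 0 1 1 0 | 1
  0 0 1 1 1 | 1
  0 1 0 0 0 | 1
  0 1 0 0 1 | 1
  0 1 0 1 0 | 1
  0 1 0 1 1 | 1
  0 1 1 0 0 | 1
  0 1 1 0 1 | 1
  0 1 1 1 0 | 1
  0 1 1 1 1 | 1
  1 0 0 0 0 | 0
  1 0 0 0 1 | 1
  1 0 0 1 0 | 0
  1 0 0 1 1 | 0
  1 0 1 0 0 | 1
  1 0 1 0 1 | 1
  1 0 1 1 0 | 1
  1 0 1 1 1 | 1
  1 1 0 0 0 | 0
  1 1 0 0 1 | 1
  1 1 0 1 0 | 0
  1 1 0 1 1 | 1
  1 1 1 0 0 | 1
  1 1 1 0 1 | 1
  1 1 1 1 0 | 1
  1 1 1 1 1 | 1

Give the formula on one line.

  (e | c) = 01011111010111110101111101011111
  ~a = 11111111111111110000000000000000
  ((e | c) | ~a) = 11111111111111110101111101011111
  ~d = 11001100110011001100110011001100
  ~b = 11111111000000001111111100000000
  (c & ~b) = 00001111000000000000111100000000
  (~d | (c & ~b)) = 11001111110011001100111111001100
  ((~d | (c & ~b)) | c) = 11001111110011111100111111001111
  (((~d | (c & ~b)) | c) | b) = 11001111111111111100111111111111
  (((e | c) | ~a) & (((~d | (c & ~b)) | c) | b)) = 11001111111111110100111101011111

(((e | c) | ~a) & (((~d | (c & ~b)) | c) | b))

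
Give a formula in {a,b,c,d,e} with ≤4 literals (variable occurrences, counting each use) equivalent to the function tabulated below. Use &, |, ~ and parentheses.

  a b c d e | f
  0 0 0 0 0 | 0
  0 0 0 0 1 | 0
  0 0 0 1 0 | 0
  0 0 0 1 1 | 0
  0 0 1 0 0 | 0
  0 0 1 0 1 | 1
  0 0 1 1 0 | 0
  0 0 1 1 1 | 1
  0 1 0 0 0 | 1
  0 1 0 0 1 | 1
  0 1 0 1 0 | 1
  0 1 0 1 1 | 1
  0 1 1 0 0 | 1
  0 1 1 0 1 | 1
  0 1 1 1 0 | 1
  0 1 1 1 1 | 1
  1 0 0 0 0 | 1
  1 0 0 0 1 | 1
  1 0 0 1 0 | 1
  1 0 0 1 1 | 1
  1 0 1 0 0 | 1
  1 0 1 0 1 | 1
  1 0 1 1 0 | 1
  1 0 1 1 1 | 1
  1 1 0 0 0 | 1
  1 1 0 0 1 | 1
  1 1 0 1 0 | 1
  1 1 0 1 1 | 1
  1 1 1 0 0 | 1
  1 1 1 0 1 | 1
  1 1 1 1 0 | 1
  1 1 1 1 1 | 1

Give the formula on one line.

(b | (a | (e & c)))

  (e & c) = 00000101000001010000010100000101
  (a | (e & c)) = 00000101000001011111111111111111
  (b | (a | (e & c))) = 00000101111111111111111111111111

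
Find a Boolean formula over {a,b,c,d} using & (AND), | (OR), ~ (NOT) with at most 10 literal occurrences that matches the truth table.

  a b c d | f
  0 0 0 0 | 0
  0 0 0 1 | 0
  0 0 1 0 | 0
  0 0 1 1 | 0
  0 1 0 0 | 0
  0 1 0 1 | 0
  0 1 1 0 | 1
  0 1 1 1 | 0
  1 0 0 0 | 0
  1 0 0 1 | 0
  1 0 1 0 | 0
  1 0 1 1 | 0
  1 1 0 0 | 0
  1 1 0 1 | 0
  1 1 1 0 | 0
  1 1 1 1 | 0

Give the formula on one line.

  ~a = 1111111100000000
  ~d = 1010101010101010
  (~d & c) = 0010001000100010
  ~b = 1111000011110000
  (~d | ~b) = 1111101011111010
  ((~d | ~b) & d) = 0101000001010000
  (((~d | ~b) & d) | b) = 0101111101011111
  ((~d & c) & (((~d | ~b) & d) | b)) = 0000001000000010
  (~a & ((~d & c) & (((~d | ~b) & d) | b))) = 0000001000000000

(~a & ((~d & c) & (((~d | ~b) & d) | b)))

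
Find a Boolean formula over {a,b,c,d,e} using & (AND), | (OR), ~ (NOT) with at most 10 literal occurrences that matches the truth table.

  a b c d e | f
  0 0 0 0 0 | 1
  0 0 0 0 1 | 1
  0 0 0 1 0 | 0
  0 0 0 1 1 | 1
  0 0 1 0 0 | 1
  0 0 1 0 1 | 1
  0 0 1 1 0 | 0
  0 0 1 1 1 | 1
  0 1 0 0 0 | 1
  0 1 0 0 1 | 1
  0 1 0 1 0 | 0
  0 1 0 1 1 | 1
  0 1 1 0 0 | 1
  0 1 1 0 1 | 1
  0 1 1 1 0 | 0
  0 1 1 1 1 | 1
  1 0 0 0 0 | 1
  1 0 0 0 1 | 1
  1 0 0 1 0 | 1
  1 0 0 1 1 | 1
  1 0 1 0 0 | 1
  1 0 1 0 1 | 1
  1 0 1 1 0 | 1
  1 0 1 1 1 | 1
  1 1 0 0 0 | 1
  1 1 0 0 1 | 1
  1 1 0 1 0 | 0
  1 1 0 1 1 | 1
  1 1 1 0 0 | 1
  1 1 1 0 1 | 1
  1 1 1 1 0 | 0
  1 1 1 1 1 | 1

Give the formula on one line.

((~d | ((d & a) & ((~e | a) & ~b))) | (~d | e))

  ~d = 11001100110011001100110011001100
  (d & a) = 00000000000000000011001100110011
  ~e = 10101010101010101010101010101010
  (~e | a) = 10101010101010101111111111111111
  ~b = 11111111000000001111111100000000
  ((~e | a) & ~b) = 10101010000000001111111100000000
  ((d & a) & ((~e | a) & ~b)) = 00000000000000000011001100000000
  (~d | ((d & a) & ((~e | a) & ~b))) = 11001100110011001111111111001100
  (~d | e) = 11011101110111011101110111011101
  ((~d | ((d & a) & ((~e | a) & ~b))) | (~d | e)) = 11011101110111011111111111011101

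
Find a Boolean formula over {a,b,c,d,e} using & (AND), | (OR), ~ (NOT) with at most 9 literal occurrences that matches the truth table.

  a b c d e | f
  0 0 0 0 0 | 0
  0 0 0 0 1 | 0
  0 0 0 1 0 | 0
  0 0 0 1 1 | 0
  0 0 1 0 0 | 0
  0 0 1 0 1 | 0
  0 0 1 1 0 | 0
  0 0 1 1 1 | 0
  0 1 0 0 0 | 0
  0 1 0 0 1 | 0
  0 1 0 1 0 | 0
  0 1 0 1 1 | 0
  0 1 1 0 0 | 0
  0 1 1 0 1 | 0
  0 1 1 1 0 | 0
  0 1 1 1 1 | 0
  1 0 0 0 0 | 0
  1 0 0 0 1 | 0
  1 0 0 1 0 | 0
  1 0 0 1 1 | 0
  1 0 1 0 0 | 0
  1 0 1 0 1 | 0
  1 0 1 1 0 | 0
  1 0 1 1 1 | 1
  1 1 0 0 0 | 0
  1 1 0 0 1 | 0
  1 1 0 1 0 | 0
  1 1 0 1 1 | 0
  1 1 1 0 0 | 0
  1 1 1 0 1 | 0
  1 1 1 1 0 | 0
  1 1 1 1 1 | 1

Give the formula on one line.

(((e & ~d) | (e & d)) & ((a & c) & (c & d)))

  ~d = 11001100110011001100110011001100
  (e & ~d) = 01000100010001000100010001000100
  (e & d) = 00010001000100010001000100010001
  ((e & ~d) | (e & d)) = 01010101010101010101010101010101
  (a & c) = 00000000000000000000111100001111
  (c & d) = 00000011000000110000001100000011
  ((a & c) & (c & d)) = 00000000000000000000001100000011
  (((e & ~d) | (e & d)) & ((a & c) & (c & d))) = 00000000000000000000000100000001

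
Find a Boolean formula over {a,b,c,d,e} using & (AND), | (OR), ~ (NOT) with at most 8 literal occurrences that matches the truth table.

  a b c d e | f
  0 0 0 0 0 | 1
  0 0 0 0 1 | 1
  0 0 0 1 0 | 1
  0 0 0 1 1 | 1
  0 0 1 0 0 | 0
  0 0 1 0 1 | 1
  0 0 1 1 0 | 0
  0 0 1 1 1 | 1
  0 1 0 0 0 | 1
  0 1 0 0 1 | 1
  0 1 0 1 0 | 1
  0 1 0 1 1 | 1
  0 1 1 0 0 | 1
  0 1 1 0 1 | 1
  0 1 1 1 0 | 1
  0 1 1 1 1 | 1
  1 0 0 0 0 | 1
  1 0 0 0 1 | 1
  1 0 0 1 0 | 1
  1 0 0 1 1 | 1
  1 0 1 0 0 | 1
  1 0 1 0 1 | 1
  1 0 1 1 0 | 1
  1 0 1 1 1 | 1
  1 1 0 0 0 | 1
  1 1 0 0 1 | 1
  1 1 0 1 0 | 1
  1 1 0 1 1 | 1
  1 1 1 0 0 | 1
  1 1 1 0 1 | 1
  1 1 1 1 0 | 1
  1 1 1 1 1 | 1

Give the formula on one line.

(((a | ~c) | b) | (c & e))

  ~c = 11110000111100001111000011110000
  (a | ~c) = 11110000111100001111111111111111
  ((a | ~c) | b) = 11110000111111111111111111111111
  (c & e) = 00000101000001010000010100000101
  (((a | ~c) | b) | (c & e)) = 11110101111111111111111111111111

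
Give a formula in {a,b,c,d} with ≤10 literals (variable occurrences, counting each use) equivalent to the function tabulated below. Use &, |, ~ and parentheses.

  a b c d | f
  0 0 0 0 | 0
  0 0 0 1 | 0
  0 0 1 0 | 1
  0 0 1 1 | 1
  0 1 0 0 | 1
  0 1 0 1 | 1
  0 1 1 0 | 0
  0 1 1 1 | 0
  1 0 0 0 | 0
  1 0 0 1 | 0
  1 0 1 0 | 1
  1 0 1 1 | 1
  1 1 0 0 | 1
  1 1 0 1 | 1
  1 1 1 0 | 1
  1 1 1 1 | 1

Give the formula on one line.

  (c | b) = 0011111100111111
  ~c = 1100110011001100
  (b | ~c) = 1100111111001111
  (a & (b | ~c)) = 0000000011001111
  ~b = 1111000011110000
  (~c | ~b) = 1111110011111100
  ((a & (b | ~c)) | (~c | ~b)) = 1111110011111111
  ((c | b) & ((a & (b | ~c)) | (~c | ~b))) = 0011110000111111

((c | b) & ((a & (b | ~c)) | (~c | ~b)))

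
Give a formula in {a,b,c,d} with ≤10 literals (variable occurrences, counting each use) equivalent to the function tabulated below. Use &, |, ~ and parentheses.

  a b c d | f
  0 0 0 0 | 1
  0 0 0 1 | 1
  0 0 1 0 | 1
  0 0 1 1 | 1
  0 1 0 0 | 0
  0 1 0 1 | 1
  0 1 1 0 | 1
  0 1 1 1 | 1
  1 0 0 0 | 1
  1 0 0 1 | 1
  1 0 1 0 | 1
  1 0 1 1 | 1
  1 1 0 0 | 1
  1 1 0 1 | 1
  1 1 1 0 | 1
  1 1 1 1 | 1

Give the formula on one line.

(((d | b) & (a | ~b)) | (c | (~b | d)))

  (d | b) = 0101111101011111
  ~b = 1111000011110000
  (a | ~b) = 1111000011111111
  ((d | b) & (a | ~b)) = 0101000001011111
  (~b | d) = 1111010111110101
  (c | (~b | d)) = 1111011111110111
  (((d | b) & (a | ~b)) | (c | (~b | d))) = 1111011111111111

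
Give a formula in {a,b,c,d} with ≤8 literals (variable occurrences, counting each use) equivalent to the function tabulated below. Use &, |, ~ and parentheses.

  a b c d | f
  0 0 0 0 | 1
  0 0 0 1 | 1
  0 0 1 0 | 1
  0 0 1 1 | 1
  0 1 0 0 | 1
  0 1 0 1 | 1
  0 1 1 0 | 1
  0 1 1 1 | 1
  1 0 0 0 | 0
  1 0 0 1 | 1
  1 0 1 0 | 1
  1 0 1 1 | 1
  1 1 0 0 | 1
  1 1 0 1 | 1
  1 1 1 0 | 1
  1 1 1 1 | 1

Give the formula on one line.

  ~d = 1010101010101010
  (~d & b) = 0000101000001010
  ~a = 1111111100000000
  (c | ~a) = 1111111100110011
  ((~d & b) | (c | ~a)) = 1111111100111011
  (a & d) = 0000000001010101
  (((~d & b) | (c | ~a)) | (a & d)) = 1111111101111111

(((~d & b) | (c | ~a)) | (a & d))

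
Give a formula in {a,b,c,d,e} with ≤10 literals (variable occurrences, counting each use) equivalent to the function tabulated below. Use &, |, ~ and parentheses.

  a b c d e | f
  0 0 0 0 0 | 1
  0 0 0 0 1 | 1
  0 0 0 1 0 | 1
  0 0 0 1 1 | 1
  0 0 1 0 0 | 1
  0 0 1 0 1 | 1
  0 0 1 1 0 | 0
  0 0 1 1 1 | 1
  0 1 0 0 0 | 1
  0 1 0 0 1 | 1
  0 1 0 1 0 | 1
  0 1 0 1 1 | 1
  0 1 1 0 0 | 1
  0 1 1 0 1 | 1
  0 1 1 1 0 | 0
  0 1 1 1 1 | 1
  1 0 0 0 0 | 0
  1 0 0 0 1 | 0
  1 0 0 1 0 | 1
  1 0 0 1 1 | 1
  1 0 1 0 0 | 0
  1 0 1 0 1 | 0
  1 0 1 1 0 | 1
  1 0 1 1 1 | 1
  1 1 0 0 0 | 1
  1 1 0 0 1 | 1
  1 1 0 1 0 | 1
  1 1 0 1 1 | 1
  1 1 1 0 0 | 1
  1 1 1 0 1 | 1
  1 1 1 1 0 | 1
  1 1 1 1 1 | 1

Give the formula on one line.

((d & a) | ((~a | b) & ((d & ~c) | (~d | (a | e)))))

  (d & a) = 00000000000000000011001100110011
  ~a = 11111111111111110000000000000000
  (~a | b) = 11111111111111110000000011111111
  ~c = 11110000111100001111000011110000
  (d & ~c) = 00110000001100000011000000110000
  ~d = 11001100110011001100110011001100
  (a | e) = 01010101010101011111111111111111
  (~d | (a | e)) = 11011101110111011111111111111111
  ((d & ~c) | (~d | (a | e))) = 11111101111111011111111111111111
  ((~a | b) & ((d & ~c) | (~d | (a | e)))) = 11111101111111010000000011111111
  ((d & a) | ((~a | b) & ((d & ~c) | (~d | (a | e))))) = 11111101111111010011001111111111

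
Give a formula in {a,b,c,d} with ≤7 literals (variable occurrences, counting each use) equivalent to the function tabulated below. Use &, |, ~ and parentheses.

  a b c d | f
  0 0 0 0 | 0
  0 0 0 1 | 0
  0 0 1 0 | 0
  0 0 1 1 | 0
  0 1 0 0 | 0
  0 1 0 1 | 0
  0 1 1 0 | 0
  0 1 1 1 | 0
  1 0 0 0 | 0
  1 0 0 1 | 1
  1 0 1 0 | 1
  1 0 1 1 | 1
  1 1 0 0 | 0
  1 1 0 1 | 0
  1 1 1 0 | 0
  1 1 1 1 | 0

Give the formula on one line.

  ~b = 1111000011110000
  (d & ~b) = 0101000001010000
  ((d & ~b) | c) = 0111001101110011
  (~b & a) = 0000000011110000
  (((d & ~b) | c) & (~b & a)) = 0000000001110000

(((d & ~b) | c) & (~b & a))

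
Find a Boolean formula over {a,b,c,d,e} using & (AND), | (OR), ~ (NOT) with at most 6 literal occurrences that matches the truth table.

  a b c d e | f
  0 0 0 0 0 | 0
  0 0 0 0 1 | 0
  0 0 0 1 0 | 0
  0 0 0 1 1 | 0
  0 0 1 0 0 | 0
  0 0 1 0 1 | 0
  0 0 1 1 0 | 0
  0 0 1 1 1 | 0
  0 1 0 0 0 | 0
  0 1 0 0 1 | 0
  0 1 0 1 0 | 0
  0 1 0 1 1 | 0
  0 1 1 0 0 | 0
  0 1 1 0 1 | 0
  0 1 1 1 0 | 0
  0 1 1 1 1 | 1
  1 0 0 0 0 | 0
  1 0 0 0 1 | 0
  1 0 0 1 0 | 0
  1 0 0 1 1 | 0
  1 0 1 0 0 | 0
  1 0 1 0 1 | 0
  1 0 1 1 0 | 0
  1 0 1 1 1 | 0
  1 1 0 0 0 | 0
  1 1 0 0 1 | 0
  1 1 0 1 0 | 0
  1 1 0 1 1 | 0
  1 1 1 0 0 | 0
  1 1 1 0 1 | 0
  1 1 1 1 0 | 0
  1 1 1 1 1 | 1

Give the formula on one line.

  (c & b) = 00000000000011110000000000001111
  (d & e) = 00010001000100010001000100010001
  ((c & b) & (d & e)) = 00000000000000010000000000000001

((c & b) & (d & e))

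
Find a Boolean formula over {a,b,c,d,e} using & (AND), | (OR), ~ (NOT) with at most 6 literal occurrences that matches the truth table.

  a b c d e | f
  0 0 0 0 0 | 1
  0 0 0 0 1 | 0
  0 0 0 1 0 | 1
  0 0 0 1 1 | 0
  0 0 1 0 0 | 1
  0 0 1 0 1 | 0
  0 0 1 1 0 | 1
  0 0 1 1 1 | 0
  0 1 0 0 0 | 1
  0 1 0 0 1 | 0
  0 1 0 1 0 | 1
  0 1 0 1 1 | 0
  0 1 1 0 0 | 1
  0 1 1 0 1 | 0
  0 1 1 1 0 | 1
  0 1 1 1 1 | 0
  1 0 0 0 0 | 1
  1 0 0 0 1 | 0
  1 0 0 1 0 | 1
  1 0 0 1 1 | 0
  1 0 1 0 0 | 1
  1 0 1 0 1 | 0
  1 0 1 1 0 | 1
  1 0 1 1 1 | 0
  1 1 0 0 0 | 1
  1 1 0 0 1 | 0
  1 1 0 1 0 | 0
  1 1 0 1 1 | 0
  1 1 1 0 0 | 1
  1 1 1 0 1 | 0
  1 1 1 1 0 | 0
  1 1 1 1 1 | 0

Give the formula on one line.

  ~b = 11111111000000001111111100000000
  ~e = 10101010101010101010101010101010
  (~b & ~e) = 10101010000000001010101000000000
  ~d = 11001100110011001100110011001100
  ~a = 11111111111111110000000000000000
  (~d | ~a) = 11111111111111111100110011001100
  ((~b & ~e) | (~d | ~a)) = 11111111111111111110111011001100
  (((~b & ~e) | (~d | ~a)) & ~e) = 10101010101010101010101010001000

(((~b & ~e) | (~d | ~a)) & ~e)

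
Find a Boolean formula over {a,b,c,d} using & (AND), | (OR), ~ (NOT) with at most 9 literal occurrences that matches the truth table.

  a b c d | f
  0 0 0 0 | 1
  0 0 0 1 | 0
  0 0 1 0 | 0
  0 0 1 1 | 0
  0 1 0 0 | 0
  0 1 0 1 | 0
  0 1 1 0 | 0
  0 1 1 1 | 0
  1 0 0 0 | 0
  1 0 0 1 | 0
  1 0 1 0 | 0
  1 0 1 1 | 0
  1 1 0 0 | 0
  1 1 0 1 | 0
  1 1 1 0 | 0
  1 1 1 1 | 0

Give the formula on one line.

  ~b = 1111000011110000
  ~a = 1111111100000000
  (c | ~a) = 1111111100110011
  (~b & (c | ~a)) = 1111000000110000
  ~d = 1010101010101010
  ((~b & (c | ~a)) & ~d) = 1010000000100000
  ~c = 1100110011001100
  (~d & ~c) = 1000100010001000
  ((~d & ~c) | b) = 1000111110001111
  (((~b & (c | ~a)) & ~d) & ((~d & ~c) | b)) = 1000000000000000

(((~b & (c | ~a)) & ~d) & ((~d & ~c) | b))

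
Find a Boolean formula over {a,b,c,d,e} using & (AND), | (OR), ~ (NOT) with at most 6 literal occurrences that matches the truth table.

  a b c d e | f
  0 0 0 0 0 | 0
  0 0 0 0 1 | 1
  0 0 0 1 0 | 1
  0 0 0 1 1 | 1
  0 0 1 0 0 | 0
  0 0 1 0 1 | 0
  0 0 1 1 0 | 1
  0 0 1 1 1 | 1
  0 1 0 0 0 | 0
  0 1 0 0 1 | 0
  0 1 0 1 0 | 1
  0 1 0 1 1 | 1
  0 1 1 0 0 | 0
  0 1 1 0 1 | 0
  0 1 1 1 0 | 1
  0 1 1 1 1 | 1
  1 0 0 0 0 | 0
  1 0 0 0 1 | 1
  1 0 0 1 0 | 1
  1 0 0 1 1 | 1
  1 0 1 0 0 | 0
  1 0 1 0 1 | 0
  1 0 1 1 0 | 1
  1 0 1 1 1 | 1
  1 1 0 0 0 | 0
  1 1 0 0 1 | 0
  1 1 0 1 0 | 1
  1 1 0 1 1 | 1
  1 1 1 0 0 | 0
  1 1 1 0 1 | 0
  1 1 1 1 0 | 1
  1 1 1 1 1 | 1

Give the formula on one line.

(d | (~b & ((~c | d) & e)))

  ~b = 11111111000000001111111100000000
  ~c = 11110000111100001111000011110000
  (~c | d) = 11110011111100111111001111110011
  ((~c | d) & e) = 01010001010100010101000101010001
  (~b & ((~c | d) & e)) = 01010001000000000101000100000000
  (d | (~b & ((~c | d) & e))) = 01110011001100110111001100110011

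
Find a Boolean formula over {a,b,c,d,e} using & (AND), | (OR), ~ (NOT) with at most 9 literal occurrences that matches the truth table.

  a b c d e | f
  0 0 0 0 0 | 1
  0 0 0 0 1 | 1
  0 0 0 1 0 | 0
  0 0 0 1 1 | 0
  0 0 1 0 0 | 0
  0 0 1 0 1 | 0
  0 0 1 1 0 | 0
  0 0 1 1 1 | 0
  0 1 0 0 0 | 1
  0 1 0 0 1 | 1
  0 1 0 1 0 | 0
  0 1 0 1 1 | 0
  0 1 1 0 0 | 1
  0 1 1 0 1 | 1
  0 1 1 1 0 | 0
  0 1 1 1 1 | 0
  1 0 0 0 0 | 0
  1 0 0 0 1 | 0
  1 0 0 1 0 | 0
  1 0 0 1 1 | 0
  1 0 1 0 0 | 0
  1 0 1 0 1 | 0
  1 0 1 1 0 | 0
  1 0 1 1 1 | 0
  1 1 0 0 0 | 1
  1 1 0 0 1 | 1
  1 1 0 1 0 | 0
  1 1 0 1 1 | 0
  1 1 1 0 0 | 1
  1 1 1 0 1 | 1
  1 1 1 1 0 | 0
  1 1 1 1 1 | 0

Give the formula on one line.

  ~d = 11001100110011001100110011001100
  ~c = 11110000111100001111000011110000
  (~c | b) = 11110000111111111111000011111111
  ~a = 11111111111111110000000000000000
  (b | ~a) = 11111111111111110000000011111111
  (d & c) = 00000011000000110000001100000011
  ((b | ~a) | (d & c)) = 11111111111111110000001111111111
  ((~c | b) & ((b | ~a) | (d & c))) = 11110000111111110000000011111111
  (~d & ((~c | b) & ((b | ~a) | (d & c)))) = 11000000110011000000000011001100

(~d & ((~c | b) & ((b | ~a) | (d & c))))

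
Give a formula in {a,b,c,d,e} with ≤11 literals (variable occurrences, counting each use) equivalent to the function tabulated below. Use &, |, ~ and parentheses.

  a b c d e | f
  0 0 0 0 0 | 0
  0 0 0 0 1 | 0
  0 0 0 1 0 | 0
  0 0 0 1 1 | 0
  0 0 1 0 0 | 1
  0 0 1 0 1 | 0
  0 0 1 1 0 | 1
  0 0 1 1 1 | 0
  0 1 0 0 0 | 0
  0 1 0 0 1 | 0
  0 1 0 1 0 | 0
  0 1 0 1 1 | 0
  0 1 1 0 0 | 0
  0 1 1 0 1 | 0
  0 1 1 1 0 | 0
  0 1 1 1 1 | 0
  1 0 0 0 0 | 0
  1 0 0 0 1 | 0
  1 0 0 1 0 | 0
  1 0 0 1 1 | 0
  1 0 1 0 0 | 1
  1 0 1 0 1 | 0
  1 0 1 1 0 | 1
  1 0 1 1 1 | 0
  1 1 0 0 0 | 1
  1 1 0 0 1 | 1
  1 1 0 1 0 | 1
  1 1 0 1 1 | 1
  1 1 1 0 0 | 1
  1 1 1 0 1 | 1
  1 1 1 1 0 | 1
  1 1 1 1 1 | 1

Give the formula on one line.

((a & (b & ((a | e) | d))) | ((~b & c) & ~e))

  (a | e) = 01010101010101011111111111111111
  ((a | e) | d) = 01110111011101111111111111111111
  (b & ((a | e) | d)) = 00000000011101110000000011111111
  (a & (b & ((a | e) | d))) = 00000000000000000000000011111111
  ~b = 11111111000000001111111100000000
  (~b & c) = 00001111000000000000111100000000
  ~e = 10101010101010101010101010101010
  ((~b & c) & ~e) = 00001010000000000000101000000000
  ((a & (b & ((a | e) | d))) | ((~b & c) & ~e)) = 00001010000000000000101011111111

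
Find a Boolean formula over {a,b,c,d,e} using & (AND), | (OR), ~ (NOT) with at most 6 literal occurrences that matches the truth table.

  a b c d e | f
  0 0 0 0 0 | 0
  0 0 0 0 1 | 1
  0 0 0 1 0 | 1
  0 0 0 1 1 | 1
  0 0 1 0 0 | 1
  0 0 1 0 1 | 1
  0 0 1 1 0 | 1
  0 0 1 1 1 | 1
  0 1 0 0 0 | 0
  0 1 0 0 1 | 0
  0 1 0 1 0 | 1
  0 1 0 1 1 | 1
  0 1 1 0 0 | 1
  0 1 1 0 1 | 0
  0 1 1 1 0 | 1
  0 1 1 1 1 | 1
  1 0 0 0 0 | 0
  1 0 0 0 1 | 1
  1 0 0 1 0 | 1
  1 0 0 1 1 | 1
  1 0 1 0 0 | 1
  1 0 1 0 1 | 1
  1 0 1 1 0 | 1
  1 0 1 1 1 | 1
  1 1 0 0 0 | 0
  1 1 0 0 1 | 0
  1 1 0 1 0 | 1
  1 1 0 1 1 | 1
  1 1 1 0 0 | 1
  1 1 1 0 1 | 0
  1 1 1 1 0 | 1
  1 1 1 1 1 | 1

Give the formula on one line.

(((~b & e) | (c & (~b | ~e))) | d)

  ~b = 11111111000000001111111100000000
  (~b & e) = 01010101000000000101010100000000
  ~e = 10101010101010101010101010101010
  (~b | ~e) = 11111111101010101111111110101010
  (c & (~b | ~e)) = 00001111000010100000111100001010
  ((~b & e) | (c & (~b | ~e))) = 01011111000010100101111100001010
  (((~b & e) | (c & (~b | ~e))) | d) = 01111111001110110111111100111011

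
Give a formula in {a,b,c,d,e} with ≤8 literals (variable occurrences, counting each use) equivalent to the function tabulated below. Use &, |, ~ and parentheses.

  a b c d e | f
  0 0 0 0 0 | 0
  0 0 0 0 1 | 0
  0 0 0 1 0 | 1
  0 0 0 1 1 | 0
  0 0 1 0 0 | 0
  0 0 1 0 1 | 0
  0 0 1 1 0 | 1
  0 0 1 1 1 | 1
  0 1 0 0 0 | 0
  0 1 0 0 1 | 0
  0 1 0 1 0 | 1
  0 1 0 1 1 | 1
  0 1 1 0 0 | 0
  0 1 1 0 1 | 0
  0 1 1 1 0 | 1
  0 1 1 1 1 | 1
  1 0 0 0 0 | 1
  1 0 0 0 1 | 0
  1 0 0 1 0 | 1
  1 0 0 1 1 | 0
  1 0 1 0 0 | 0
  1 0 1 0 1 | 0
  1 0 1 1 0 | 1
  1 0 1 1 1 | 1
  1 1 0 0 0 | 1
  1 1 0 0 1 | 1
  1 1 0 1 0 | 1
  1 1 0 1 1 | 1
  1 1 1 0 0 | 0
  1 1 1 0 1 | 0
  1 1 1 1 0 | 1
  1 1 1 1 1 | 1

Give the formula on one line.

(((a & ~c) | d) & ((c | b) | (c | ~e)))

  ~c = 11110000111100001111000011110000
  (a & ~c) = 00000000000000001111000011110000
  ((a & ~c) | d) = 00110011001100111111001111110011
  (c | b) = 00001111111111110000111111111111
  ~e = 10101010101010101010101010101010
  (c | ~e) = 10101111101011111010111110101111
  ((c | b) | (c | ~e)) = 10101111111111111010111111111111
  (((a & ~c) | d) & ((c | b) | (c | ~e))) = 00100011001100111010001111110011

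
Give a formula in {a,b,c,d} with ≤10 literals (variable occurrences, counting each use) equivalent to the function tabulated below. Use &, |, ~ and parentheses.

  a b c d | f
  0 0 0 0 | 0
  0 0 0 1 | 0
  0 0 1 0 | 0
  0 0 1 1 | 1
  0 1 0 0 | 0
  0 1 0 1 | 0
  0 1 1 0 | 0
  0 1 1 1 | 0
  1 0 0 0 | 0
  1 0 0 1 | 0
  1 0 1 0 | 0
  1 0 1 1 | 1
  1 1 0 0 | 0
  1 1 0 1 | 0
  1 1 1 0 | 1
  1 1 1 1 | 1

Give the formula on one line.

((((b | d) & (d | c)) | b) & ((a | ~b) & c))

  (b | d) = 0101111101011111
  (d | c) = 0111011101110111
  ((b | d) & (d | c)) = 0101011101010111
  (((b | d) & (d | c)) | b) = 0101111101011111
  ~b = 1111000011110000
  (a | ~b) = 1111000011111111
  ((a | ~b) & c) = 0011000000110011
  ((((b | d) & (d | c)) | b) & ((a | ~b) & c)) = 0001000000010011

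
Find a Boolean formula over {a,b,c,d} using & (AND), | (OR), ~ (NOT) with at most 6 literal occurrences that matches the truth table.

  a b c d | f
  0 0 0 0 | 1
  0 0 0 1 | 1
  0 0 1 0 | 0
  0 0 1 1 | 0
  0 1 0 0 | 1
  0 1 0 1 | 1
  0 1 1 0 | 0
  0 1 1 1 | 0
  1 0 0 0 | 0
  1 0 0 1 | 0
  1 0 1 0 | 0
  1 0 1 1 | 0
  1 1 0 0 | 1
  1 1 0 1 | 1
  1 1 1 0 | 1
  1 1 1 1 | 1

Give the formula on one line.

((a | ((b & a) | ~c)) & (b | ~a))

  (b & a) = 0000000000001111
  ~c = 1100110011001100
  ((b & a) | ~c) = 1100110011001111
  (a | ((b & a) | ~c)) = 1100110011111111
  ~a = 1111111100000000
  (b | ~a) = 1111111100001111
  ((a | ((b & a) | ~c)) & (b | ~a)) = 1100110000001111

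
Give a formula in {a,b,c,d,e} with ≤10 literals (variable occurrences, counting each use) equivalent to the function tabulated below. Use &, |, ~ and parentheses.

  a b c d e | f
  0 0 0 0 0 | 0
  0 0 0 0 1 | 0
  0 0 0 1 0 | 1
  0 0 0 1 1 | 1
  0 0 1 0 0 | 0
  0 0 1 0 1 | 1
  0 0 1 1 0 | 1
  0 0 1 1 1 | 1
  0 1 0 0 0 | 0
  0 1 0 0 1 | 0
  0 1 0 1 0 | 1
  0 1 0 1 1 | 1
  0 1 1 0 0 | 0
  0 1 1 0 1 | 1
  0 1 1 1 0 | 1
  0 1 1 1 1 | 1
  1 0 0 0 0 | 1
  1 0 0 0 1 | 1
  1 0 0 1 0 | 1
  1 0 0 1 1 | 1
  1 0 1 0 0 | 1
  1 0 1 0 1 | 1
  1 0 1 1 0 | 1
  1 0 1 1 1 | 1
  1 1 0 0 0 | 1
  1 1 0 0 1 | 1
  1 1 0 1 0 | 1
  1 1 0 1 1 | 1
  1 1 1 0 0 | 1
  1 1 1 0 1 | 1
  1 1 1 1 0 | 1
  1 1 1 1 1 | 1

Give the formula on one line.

((d | a) | (e & (d | (c | (~d & ~e)))))

  (d | a) = 00110011001100111111111111111111
  ~d = 11001100110011001100110011001100
  ~e = 10101010101010101010101010101010
  (~d & ~e) = 10001000100010001000100010001000
  (c | (~d & ~e)) = 10001111100011111000111110001111
  (d | (c | (~d & ~e))) = 10111111101111111011111110111111
  (e & (d | (c | (~d & ~e)))) = 00010101000101010001010100010101
  ((d | a) | (e & (d | (c | (~d & ~e))))) = 00110111001101111111111111111111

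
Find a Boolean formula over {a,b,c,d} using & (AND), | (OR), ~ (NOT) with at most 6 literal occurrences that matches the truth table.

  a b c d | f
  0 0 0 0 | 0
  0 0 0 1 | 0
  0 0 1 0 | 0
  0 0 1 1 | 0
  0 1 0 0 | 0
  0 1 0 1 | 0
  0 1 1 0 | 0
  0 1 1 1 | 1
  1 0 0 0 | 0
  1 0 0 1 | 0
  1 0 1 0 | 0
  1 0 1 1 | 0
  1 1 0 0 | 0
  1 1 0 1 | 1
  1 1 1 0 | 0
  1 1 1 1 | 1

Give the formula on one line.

  (c | a) = 0011001111111111
  ((c | a) & b) = 0000001100001111
  (((c | a) & b) & d) = 0000000100000101

(((c | a) & b) & d)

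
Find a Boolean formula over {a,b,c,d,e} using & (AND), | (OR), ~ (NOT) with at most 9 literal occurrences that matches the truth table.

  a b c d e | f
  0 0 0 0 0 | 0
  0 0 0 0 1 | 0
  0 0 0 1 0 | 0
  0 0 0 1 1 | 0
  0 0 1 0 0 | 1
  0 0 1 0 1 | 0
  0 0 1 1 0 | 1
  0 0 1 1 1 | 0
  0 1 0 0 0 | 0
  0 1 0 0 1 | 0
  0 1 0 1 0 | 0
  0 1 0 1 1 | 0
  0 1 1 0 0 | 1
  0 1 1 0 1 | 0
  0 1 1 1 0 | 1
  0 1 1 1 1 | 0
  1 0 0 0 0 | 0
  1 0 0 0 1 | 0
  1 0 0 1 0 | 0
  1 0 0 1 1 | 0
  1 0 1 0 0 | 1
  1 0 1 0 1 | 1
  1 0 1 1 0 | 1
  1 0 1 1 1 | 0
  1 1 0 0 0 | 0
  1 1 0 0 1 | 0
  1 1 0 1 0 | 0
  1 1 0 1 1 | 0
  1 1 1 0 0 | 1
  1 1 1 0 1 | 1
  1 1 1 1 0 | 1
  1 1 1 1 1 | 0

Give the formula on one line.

((((~c | (c & e)) & (~d & c)) & a) | (~e & c))

  ~c = 11110000111100001111000011110000
  (c & e) = 00000101000001010000010100000101
  (~c | (c & e)) = 11110101111101011111010111110101
  ~d = 11001100110011001100110011001100
  (~d & c) = 00001100000011000000110000001100
  ((~c | (c & e)) & (~d & c)) = 00000100000001000000010000000100
  (((~c | (c & e)) & (~d & c)) & a) = 00000000000000000000010000000100
  ~e = 10101010101010101010101010101010
  (~e & c) = 00001010000010100000101000001010
  ((((~c | (c & e)) & (~d & c)) & a) | (~e & c)) = 00001010000010100000111000001110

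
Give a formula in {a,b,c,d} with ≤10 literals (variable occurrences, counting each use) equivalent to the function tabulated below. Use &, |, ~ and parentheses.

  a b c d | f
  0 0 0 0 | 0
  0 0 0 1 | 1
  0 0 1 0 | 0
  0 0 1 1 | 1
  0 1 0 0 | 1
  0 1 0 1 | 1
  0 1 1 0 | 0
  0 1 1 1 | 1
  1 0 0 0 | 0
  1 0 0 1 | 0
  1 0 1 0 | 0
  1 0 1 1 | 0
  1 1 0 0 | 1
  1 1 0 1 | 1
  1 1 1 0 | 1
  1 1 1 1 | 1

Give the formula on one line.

  ~c = 1100110011001100
  (b & a) = 0000000000001111
  (~c | (b & a)) = 1100110011001111
  (b & (~c | (b & a))) = 0000110000001111
  ~a = 1111111100000000
  (d | a) = 0101010111111111
  (~a & (d | a)) = 0101010100000000
  ((b & (~c | (b & a))) | (~a & (d | a))) = 0101110100001111

((b & (~c | (b & a))) | (~a & (d | a)))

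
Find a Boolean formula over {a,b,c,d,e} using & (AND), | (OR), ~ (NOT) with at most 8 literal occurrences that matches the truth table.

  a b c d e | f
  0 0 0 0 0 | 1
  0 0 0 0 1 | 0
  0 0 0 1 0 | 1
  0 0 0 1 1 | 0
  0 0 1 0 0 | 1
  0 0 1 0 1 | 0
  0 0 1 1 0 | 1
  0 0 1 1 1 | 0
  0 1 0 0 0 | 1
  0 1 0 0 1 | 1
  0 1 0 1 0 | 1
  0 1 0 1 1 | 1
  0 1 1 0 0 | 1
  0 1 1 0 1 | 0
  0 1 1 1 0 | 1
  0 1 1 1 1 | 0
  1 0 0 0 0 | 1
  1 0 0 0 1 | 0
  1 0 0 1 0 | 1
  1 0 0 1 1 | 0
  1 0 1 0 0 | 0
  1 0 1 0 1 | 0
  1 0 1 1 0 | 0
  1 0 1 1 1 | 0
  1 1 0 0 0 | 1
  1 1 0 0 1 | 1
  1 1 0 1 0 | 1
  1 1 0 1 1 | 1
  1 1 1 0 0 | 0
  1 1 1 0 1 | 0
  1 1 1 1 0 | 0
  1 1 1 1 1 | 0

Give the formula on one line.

((~e & ~a) | (~c & ((~c & ~e) | b)))

  ~e = 10101010101010101010101010101010
  ~a = 11111111111111110000000000000000
  (~e & ~a) = 10101010101010100000000000000000
  ~c = 11110000111100001111000011110000
  (~c & ~e) = 10100000101000001010000010100000
  ((~c & ~e) | b) = 10100000111111111010000011111111
  (~c & ((~c & ~e) | b)) = 10100000111100001010000011110000
  ((~e & ~a) | (~c & ((~c & ~e) | b))) = 10101010111110101010000011110000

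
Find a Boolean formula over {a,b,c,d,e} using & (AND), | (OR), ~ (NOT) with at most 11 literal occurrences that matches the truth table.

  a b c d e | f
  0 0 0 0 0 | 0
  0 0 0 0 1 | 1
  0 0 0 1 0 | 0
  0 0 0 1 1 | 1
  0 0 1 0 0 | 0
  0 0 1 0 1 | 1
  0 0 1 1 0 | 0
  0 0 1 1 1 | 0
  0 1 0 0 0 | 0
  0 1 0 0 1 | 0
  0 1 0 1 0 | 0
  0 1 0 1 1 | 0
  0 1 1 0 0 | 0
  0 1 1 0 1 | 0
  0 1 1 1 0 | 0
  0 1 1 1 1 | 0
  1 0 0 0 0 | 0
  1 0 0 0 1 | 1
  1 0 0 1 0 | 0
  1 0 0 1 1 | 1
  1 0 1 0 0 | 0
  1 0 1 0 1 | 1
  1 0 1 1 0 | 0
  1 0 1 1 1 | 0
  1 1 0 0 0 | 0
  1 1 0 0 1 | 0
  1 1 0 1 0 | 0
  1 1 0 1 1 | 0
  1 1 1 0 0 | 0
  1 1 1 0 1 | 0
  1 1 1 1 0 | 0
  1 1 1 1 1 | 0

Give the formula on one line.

((e & ((~b & ~c) | ((e | d) & ~d))) & (~b | ~e))

  ~b = 11111111000000001111111100000000
  ~c = 11110000111100001111000011110000
  (~b & ~c) = 11110000000000001111000000000000
  (e | d) = 01110111011101110111011101110111
  ~d = 11001100110011001100110011001100
  ((e | d) & ~d) = 01000100010001000100010001000100
  ((~b & ~c) | ((e | d) & ~d)) = 11110100010001001111010001000100
  (e & ((~b & ~c) | ((e | d) & ~d))) = 01010100010001000101010001000100
  ~e = 10101010101010101010101010101010
  (~b | ~e) = 11111111101010101111111110101010
  ((e & ((~b & ~c) | ((e | d) & ~d))) & (~b | ~e)) = 01010100000000000101010000000000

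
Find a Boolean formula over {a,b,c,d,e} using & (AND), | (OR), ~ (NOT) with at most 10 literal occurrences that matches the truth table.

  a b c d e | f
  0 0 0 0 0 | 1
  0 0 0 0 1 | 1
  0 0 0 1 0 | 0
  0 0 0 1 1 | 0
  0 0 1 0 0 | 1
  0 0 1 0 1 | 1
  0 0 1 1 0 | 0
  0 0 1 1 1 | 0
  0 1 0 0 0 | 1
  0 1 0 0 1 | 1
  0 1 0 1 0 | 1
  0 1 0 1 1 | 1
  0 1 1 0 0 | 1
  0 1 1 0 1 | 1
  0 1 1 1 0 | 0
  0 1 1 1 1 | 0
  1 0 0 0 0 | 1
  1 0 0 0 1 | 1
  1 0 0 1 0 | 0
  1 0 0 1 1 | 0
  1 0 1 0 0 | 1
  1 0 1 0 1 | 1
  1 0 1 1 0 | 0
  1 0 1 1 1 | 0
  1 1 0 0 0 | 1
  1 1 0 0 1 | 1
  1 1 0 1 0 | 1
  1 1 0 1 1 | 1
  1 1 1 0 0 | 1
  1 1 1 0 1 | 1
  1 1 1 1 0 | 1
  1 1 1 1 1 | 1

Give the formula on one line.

  ~d = 11001100110011001100110011001100
  (b | ~d) = 11001100111111111100110011111111
  (a & d) = 00000000000000000011001100110011
  ~c = 11110000111100001111000011110000
  ~b = 11111111000000001111111100000000
  (~c | ~b) = 11111111111100001111111111110000
  (~d | (~c | ~b)) = 11111111111111001111111111111100
  ((a & d) | (~d | (~c | ~b))) = 11111111111111001111111111111111
  ((b | ~d) & ((a & d) | (~d | (~c | ~b)))) = 11001100111111001100110011111111

((b | ~d) & ((a & d) | (~d | (~c | ~b))))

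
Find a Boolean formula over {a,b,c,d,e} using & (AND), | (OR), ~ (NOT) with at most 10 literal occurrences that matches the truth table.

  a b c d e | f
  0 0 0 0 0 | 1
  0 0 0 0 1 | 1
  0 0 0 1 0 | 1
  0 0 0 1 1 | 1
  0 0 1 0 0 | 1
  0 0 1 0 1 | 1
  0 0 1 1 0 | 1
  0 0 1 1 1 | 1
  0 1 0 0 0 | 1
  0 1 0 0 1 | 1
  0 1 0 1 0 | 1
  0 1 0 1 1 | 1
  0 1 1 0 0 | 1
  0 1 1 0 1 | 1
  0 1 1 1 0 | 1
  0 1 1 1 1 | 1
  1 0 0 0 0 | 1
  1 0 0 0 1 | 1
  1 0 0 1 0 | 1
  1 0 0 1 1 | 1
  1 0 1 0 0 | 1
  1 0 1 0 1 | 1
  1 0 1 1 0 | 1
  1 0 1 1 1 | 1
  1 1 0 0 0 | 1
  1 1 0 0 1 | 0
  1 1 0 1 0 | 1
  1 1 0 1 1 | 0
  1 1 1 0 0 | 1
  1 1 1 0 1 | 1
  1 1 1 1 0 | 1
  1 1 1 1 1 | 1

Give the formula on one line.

  ~b = 11111111000000001111111100000000
  ~e = 10101010101010101010101010101010
  (~b | ~e) = 11111111101010101111111110101010
  (~e | a) = 10101010101010101111111111111111
  ((~b | ~e) & (~e | a)) = 10101010101010101111111110101010
  ~a = 11111111111111110000000000000000
  (((~b | ~e) & (~e | a)) | ~a) = 11111111111111111111111110101010
  (c | ~a) = 11111111111111110000111100001111
  (~a | ~b) = 11111111111111111111111100000000
  ((c | ~a) | (~a | ~b)) = 11111111111111111111111100001111
  ((((~b | ~e) & (~e | a)) | ~a) | ((c | ~a) | (~a | ~b))) = 11111111111111111111111110101111

((((~b | ~e) & (~e | a)) | ~a) | ((c | ~a) | (~a | ~b)))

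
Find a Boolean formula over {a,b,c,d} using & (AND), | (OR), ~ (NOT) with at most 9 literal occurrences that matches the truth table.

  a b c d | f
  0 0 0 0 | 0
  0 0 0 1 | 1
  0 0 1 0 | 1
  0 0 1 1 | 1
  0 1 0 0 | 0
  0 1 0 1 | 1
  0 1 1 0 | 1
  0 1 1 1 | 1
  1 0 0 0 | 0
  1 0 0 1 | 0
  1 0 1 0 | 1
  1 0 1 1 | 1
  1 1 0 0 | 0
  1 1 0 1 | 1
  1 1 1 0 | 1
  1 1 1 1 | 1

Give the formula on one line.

  (d & b) = 0000010100000101
  (c | (d & b)) = 0011011100110111
  ~a = 1111111100000000
  (~a & d) = 0101010100000000
  (c | (~a & d)) = 0111011100110011
  (~a | b) = 1111111100001111
  ((c | (~a & d)) & (~a | b)) = 0111011100000011
  ((c | (d & b)) | ((c | (~a & d)) & (~a | b))) = 0111011100110111

((c | (d & b)) | ((c | (~a & d)) & (~a | b)))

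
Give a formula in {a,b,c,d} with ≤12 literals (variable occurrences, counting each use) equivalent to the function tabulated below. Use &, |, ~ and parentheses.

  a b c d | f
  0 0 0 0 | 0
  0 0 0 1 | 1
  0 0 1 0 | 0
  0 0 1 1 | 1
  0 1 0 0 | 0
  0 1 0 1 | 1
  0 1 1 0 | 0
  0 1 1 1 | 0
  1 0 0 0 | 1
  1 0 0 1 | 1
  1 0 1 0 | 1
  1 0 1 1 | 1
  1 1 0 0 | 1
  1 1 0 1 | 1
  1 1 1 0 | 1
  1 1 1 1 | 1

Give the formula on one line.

  ~c = 1100110011001100
  (c | d) = 0111011101110111
  (~c & (c | d)) = 0100010001000100
  ~b = 1111000011110000
  (~b & d) = 0101000001010000
  ~a = 1111111100000000
  (~c & ~b) = 1100000011000000
  (~a | (~c & ~b)) = 1111111111000000
  ((~b & d) & (~a | (~c & ~b))) = 0101000001000000
  (((~b & d) & (~a | (~c & ~b))) | a) = 0101000011111111
  ((~c & (c | d)) | (((~b & d) & (~a | (~c & ~b))) | a)) = 0101010011111111

((~c & (c | d)) | (((~b & d) & (~a | (~c & ~b))) | a))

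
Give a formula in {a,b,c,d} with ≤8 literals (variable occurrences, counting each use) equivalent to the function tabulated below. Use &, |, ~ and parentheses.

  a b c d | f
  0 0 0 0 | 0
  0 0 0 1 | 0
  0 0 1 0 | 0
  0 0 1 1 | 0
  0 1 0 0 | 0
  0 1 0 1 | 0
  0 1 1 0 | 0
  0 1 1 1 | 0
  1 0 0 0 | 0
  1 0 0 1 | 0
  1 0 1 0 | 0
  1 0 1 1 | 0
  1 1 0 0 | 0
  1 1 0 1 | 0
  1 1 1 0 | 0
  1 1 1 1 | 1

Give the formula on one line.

((b & a) & ((d & c) & a))

  (b & a) = 0000000000001111
  (d & c) = 0001000100010001
  ((d & c) & a) = 0000000000010001
  ((b & a) & ((d & c) & a)) = 0000000000000001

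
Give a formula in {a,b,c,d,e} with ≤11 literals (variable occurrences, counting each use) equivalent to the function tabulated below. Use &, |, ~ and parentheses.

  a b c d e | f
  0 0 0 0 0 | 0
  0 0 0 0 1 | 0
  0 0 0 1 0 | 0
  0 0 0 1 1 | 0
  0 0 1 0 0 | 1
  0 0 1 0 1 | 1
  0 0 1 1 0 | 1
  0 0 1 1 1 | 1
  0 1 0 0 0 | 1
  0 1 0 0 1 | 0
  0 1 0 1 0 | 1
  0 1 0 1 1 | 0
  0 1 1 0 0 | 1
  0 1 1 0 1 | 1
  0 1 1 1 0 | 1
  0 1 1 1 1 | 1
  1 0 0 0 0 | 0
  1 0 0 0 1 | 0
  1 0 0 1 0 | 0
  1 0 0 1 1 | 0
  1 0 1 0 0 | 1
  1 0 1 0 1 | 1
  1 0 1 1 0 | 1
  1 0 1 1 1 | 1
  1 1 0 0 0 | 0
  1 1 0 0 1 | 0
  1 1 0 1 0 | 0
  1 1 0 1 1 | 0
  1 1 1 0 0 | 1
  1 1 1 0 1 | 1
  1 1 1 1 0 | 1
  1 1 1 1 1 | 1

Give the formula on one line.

(c | ((((~c | ~a) | ~d) & (c | ~a)) & (~e & b)))

  ~c = 11110000111100001111000011110000
  ~a = 11111111111111110000000000000000
  (~c | ~a) = 11111111111111111111000011110000
  ~d = 11001100110011001100110011001100
  ((~c | ~a) | ~d) = 11111111111111111111110011111100
  (c | ~a) = 11111111111111110000111100001111
  (((~c | ~a) | ~d) & (c | ~a)) = 11111111111111110000110000001100
  ~e = 10101010101010101010101010101010
  (~e & b) = 00000000101010100000000010101010
  ((((~c | ~a) | ~d) & (c | ~a)) & (~e & b)) = 00000000101010100000000000001000
  (c | ((((~c | ~a) | ~d) & (c | ~a)) & (~e & b))) = 00001111101011110000111100001111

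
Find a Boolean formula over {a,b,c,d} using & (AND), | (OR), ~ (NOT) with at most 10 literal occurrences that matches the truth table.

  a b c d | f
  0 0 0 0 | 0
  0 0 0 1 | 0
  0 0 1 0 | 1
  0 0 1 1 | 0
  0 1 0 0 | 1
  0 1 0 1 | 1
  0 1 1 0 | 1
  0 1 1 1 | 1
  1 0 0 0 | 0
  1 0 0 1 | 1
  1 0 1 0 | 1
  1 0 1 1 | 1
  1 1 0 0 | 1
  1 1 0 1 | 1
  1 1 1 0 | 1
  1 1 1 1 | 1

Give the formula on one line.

(((b | c) & (~d | b)) | ((b | d) & a))

  (b | c) = 0011111100111111
  ~d = 1010101010101010
  (~d | b) = 1010111110101111
  ((b | c) & (~d | b)) = 0010111100101111
  (b | d) = 0101111101011111
  ((b | d) & a) = 0000000001011111
  (((b | c) & (~d | b)) | ((b | d) & a)) = 0010111101111111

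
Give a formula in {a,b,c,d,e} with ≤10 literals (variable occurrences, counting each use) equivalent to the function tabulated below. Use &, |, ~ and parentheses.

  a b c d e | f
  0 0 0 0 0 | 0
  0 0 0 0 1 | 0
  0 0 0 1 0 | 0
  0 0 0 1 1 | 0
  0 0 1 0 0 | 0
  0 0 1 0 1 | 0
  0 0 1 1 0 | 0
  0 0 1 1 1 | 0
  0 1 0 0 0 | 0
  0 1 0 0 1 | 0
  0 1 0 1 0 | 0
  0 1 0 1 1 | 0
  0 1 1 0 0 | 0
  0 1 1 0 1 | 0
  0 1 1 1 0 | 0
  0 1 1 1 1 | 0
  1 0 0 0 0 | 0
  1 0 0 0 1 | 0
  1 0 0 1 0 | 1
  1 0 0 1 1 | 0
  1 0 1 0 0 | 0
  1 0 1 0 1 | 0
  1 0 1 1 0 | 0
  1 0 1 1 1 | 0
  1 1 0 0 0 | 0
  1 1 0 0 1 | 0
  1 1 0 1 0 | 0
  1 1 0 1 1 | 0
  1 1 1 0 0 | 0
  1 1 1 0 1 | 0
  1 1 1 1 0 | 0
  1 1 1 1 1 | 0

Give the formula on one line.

(((d & ((b | a) & ~c)) & ~e) & ((c | ~b) | ~d))

  (b | a) = 00000000111111111111111111111111
  ~c = 11110000111100001111000011110000
  ((b | a) & ~c) = 00000000111100001111000011110000
  (d & ((b | a) & ~c)) = 00000000001100000011000000110000
  ~e = 10101010101010101010101010101010
  ((d & ((b | a) & ~c)) & ~e) = 00000000001000000010000000100000
  ~b = 11111111000000001111111100000000
  (c | ~b) = 11111111000011111111111100001111
  ~d = 11001100110011001100110011001100
  ((c | ~b) | ~d) = 11111111110011111111111111001111
  (((d & ((b | a) & ~c)) & ~e) & ((c | ~b) | ~d)) = 00000000000000000010000000000000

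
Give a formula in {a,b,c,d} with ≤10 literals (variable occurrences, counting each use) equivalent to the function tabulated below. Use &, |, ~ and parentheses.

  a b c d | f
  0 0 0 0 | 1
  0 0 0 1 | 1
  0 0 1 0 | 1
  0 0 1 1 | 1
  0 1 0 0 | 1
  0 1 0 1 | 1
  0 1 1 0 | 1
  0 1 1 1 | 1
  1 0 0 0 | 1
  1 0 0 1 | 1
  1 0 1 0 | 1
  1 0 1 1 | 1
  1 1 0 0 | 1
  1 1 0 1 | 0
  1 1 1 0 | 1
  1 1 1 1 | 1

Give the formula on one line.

  ~a = 1111111100000000
  (c | ~a) = 1111111100110011
  ~d = 1010101010101010
  ~b = 1111000011110000
  (d | ~b) = 1111010111110101
  ~c = 1100110011001100
  ((d | ~b) & ~c) = 1100010011000100
  (((d | ~b) & ~c) & ~b) = 1100000011000000
  (~d | (((d | ~b) & ~c) & ~b)) = 1110101011101010
  ((c | ~a) | (~d | (((d | ~b) & ~c) & ~b))) = 1111111111111011

((c | ~a) | (~d | (((d | ~b) & ~c) & ~b)))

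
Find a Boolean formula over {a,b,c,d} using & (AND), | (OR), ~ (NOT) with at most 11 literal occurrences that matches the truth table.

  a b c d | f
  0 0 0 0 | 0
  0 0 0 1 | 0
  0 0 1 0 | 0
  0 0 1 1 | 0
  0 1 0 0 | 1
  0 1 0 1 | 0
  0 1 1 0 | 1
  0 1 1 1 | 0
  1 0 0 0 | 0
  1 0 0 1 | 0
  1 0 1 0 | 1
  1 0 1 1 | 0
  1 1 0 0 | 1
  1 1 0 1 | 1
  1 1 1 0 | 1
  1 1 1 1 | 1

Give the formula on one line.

  ~d = 1010101010101010
  (~d & c) = 0010001000100010
  (a & (~d & c)) = 0000000000100010
  ((a & (~d & c)) | d) = 0101010101110111
  (((a & (~d & c)) | d) & ~d) = 0000000000100010
  (~d & b) = 0000101000001010
  (a | (~d & b)) = 0000101011111111
  (b & (a | (~d & b))) = 0000101000001111
  ((((a & (~d & c)) | d) & ~d) | (b & (a | (~d & b)))) = 0000101000101111

((((a & (~d & c)) | d) & ~d) | (b & (a | (~d & b))))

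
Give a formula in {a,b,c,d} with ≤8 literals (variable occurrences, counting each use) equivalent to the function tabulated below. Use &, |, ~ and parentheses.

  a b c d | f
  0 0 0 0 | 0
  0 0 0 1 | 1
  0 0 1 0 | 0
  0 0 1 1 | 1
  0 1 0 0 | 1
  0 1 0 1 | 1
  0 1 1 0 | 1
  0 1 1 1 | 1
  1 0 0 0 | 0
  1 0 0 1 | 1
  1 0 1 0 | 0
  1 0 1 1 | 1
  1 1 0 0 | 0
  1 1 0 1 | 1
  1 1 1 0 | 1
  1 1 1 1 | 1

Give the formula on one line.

((d | (~d & b)) & ((~b | (d | c)) | (b & ~a)))

  ~d = 1010101010101010
  (~d & b) = 0000101000001010
  (d | (~d & b)) = 0101111101011111
  ~b = 1111000011110000
  (d | c) = 0111011101110111
  (~b | (d | c)) = 1111011111110111
  ~a = 1111111100000000
  (b & ~a) = 0000111100000000
  ((~b | (d | c)) | (b & ~a)) = 1111111111110111
  ((d | (~d & b)) & ((~b | (d | c)) | (b & ~a))) = 0101111101010111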